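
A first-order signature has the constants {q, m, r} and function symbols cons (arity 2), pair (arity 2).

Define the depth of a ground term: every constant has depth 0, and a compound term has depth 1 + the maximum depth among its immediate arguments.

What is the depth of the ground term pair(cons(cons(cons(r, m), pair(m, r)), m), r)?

depth(cons(r, m)) = 1 + max(0, 0) = 1
depth(pair(m, r)) = 1 + max(0, 0) = 1
depth(cons(cons(r, m), pair(m, r))) = 1 + max(1, 1) = 2
depth(cons(cons(cons(r, m), pair(m, r)), m)) = 1 + max(2, 0) = 3
depth(pair(cons(cons(cons(r, m), pair(m, r)), m), r)) = 1 + max(3, 0) = 4

4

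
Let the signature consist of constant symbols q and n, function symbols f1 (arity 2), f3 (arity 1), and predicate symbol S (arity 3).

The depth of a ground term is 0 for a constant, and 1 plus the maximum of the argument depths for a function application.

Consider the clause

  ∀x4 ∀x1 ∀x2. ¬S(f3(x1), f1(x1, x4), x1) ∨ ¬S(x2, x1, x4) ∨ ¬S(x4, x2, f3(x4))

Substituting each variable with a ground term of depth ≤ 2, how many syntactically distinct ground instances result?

Ground terms of depth ≤ 2:
  Let N_k = |{terms of depth ≤ k}|. Then N_0 = 2 and N_k = 2 + N_{k-1}^2 + N_{k-1} for k ≥ 1 (one summand per function symbol, arity giving the exponent).
  N_0 = 2
  N_1 = 2 + 2^2 + 2 = 8
  N_2 = 2 + 8^2 + 8 = 74
So there are 74 ground terms available for substitution.
The clause has 3 distinct variables (x4, x1, x2), each appearing in the body. In the free term algebra distinct substitutions yield syntactically distinct ground instances.
Number of ground instances = 74^3 = 405224.

405224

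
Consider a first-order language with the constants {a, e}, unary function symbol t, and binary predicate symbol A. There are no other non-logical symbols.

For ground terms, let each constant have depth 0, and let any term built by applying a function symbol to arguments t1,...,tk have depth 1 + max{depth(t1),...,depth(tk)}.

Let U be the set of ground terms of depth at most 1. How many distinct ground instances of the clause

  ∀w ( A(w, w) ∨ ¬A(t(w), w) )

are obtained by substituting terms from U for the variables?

4

Ground terms of depth ≤ 1:
  Write N_k for the number of ground terms of depth ≤ k. A term of depth ≤ k is either a constant or a function symbol applied to arguments of depth ≤ k−1, so N_k = 2 + N_{k-1}.
  N_0 = 2
  N_1 = 2 + 2 = 4
So there are 4 ground terms available for substitution.
The body mentions the single quantified variable w; since ground terms form a free algebra, no two substitutions collapse to the same formula.
Number of ground instances = 4.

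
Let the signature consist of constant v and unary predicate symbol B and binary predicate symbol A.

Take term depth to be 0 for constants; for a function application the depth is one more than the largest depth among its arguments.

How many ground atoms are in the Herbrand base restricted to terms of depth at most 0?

First count ground terms of depth ≤ 0.
With no function symbols every ground term is a constant, so there is exactly 1 ground term at every depth bound.
N_0 = 1
So |H| = 1.
Ground atoms are formed by filling each argument slot of a predicate with a term from H, so an r-ary predicate gives |H|^r atoms:
  B: 1;  A: 1^2 = 1
Total ground atoms: 1 + 1 = 2.

2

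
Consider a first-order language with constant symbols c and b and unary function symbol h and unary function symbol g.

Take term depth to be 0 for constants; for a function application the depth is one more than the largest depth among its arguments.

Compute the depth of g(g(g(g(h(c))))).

5

depth(h(c)) = 1 + depth(c) = 1 + 0 = 1
depth(g(h(c))) = 1 + depth(h(c)) = 1 + 1 = 2
depth(g(g(h(c)))) = 1 + depth(g(h(c))) = 1 + 2 = 3
depth(g(g(g(h(c))))) = 1 + depth(g(g(h(c)))) = 1 + 3 = 4
depth(g(g(g(g(h(c)))))) = 1 + depth(g(g(g(h(c))))) = 1 + 4 = 5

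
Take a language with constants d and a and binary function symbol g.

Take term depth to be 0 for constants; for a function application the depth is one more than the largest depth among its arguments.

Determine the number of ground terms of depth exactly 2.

32

Let N_k count ground terms of depth at most k. Each non-constant term of depth ≤ k is some function symbol applied to depth-≤(k−1) arguments, giving N_k = 2 + N_{k-1}^2.
N_0 = 2
N_1 = 2 + 2^2 = 6
N_2 = 2 + 6^2 = 38
Terms of depth exactly 2: N_2 − N_1 = 38 − 6 = 32.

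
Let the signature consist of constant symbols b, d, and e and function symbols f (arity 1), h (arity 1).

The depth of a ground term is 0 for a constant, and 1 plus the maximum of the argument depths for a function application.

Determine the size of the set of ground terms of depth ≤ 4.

If N_k denotes the number of depth-≤k ground terms, the 3 constants give N_0 = 3, and each function symbol of arity r contributes N_{k-1}^r new terms at level k: N_k = 3 + N_{k-1} + N_{k-1}.
N_0 = 3
N_1 = 3 + 3 + 3 = 9
N_2 = 3 + 9 + 9 = 21
N_3 = 3 + 21 + 21 = 45
N_4 = 3 + 45 + 45 = 93

93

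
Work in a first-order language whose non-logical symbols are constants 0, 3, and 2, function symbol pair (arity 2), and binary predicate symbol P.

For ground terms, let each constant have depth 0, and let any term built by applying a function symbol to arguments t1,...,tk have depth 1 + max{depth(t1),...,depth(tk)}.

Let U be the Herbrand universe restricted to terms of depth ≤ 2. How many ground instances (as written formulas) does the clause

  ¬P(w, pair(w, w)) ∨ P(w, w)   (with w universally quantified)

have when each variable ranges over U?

147

Ground terms of depth ≤ 2:
  Let N_k = |{terms of depth ≤ k}|. Then N_0 = 3 and N_k = 3 + N_{k-1}^2 for k ≥ 1 (one summand per function symbol, arity giving the exponent).
  N_0 = 3
  N_1 = 3 + 3^2 = 12
  N_2 = 3 + 12^2 = 147
So there are 147 ground terms available for substitution.
The clause has 1 distinct variable (w), which appears in the body. In the free term algebra distinct substitutions yield syntactically distinct ground instances.
Number of ground instances = 147.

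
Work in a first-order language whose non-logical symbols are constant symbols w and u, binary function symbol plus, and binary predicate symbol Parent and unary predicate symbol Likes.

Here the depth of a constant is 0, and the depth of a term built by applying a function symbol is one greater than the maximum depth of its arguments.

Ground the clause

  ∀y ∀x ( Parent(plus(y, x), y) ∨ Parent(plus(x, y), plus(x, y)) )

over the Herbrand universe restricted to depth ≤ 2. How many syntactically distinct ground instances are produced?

Ground terms of depth ≤ 2:
  Count level by level. With function symbols plus/2, the terms of depth ≤ k are the 2 constants together with each function applied to depth-≤(k−1) tuples, so N_k = 2 + N_{k-1}^2.
  N_0 = 2
  N_1 = 2 + 2^2 = 6
  N_2 = 2 + 6^2 = 38
So there are 38 ground terms available for substitution.
The body mentions every one of the 2 quantified variables; since ground terms form a free algebra, no two substitutions collapse to the same formula.
Number of ground instances = 38^2 = 1444.

1444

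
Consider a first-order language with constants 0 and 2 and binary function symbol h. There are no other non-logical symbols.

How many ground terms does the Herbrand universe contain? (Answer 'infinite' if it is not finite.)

The signature has at least one function symbol (h, arity 2) and at least one constant (0).
Iterating h gives infinitely many distinct ground terms: 0, h(0, 0), h(h(0, 0), h(0, 0)), ...
So the Herbrand universe is infinite.

infinite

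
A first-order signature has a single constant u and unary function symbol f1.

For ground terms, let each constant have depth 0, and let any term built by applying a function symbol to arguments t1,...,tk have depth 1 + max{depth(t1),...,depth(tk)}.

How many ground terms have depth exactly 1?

1

If N_k denotes the number of depth-≤k ground terms, the 1 constant gives N_0 = 1, and each function symbol of arity r contributes N_{k-1}^r new terms at level k: N_k = 1 + N_{k-1}.
N_0 = 1
N_1 = 1 + 1 = 2
Terms of depth exactly 1: N_1 − N_0 = 2 − 1 = 1.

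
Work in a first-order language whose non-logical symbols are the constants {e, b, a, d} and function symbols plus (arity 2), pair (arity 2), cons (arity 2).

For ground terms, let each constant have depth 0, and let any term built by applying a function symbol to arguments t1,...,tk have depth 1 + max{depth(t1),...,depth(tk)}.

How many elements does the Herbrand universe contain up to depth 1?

52

Let N_k = |{terms of depth ≤ k}|. Then N_0 = 4 and N_k = 4 + N_{k-1}^2 + N_{k-1}^2 + N_{k-1}^2 for k ≥ 1 (one summand per function symbol, arity giving the exponent).
N_0 = 4
N_1 = 4 + 4^2 + 4^2 + 4^2 = 52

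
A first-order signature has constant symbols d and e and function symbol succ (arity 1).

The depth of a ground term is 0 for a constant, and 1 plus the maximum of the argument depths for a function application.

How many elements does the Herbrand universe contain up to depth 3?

8

Let N_k = |{terms of depth ≤ k}|. Then N_0 = 2 and N_k = 2 + N_{k-1} for k ≥ 1 (one summand per function symbol, arity giving the exponent).
N_0 = 2
N_1 = 2 + 2 = 4
N_2 = 2 + 4 = 6
N_3 = 2 + 6 = 8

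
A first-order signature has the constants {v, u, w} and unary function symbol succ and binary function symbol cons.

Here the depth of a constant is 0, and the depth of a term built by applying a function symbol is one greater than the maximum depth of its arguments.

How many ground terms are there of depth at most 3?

59295

If N_k denotes the number of depth-≤k ground terms, the 3 constants give N_0 = 3, and each function symbol of arity r contributes N_{k-1}^r new terms at level k: N_k = 3 + N_{k-1} + N_{k-1}^2.
N_0 = 3
N_1 = 3 + 3 + 3^2 = 15
N_2 = 3 + 15 + 15^2 = 243
N_3 = 3 + 243 + 243^2 = 59295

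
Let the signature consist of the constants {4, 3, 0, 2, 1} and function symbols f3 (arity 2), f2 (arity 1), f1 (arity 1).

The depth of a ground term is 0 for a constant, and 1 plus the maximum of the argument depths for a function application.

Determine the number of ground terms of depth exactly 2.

1645

Write N_k for the number of ground terms of depth ≤ k. A term of depth ≤ k is either a constant or a function symbol applied to arguments of depth ≤ k−1, so N_k = 5 + N_{k-1}^2 + N_{k-1} + N_{k-1}.
N_0 = 5
N_1 = 5 + 5^2 + 5 + 5 = 40
N_2 = 5 + 40^2 + 40 + 40 = 1685
Terms of depth exactly 2: N_2 − N_1 = 1685 − 40 = 1645.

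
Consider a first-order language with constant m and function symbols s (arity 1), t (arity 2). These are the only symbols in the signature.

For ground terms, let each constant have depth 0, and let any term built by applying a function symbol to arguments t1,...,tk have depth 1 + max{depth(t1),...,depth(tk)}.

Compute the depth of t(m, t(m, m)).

2

depth(t(m, m)) = 1 + max(0, 0) = 1
depth(t(m, t(m, m))) = 1 + max(0, 1) = 2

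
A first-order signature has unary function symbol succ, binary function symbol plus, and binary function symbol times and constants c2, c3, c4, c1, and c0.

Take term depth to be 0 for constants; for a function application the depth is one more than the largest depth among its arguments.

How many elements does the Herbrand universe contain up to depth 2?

7265

Let N_k count ground terms of depth at most k. Each non-constant term of depth ≤ k is some function symbol applied to depth-≤(k−1) arguments, giving N_k = 5 + N_{k-1} + N_{k-1}^2 + N_{k-1}^2.
N_0 = 5
N_1 = 5 + 5 + 5^2 + 5^2 = 60
N_2 = 5 + 60 + 60^2 + 60^2 = 7265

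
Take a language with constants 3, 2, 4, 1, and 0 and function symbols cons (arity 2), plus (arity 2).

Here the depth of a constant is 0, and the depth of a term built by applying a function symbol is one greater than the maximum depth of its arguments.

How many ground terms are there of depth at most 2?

If N_k denotes the number of depth-≤k ground terms, the 5 constants give N_0 = 5, and each function symbol of arity r contributes N_{k-1}^r new terms at level k: N_k = 5 + N_{k-1}^2 + N_{k-1}^2.
N_0 = 5
N_1 = 5 + 5^2 + 5^2 = 55
N_2 = 5 + 55^2 + 55^2 = 6055

6055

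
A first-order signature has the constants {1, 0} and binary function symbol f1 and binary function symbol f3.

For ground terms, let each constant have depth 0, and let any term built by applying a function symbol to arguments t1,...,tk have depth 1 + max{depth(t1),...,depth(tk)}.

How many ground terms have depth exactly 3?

81408

Write N_k for the number of ground terms of depth ≤ k. A term of depth ≤ k is either a constant or a function symbol applied to arguments of depth ≤ k−1, so N_k = 2 + N_{k-1}^2 + N_{k-1}^2.
N_0 = 2
N_1 = 2 + 2^2 + 2^2 = 10
N_2 = 2 + 10^2 + 10^2 = 202
N_3 = 2 + 202^2 + 202^2 = 81610
Terms of depth exactly 3: N_3 − N_2 = 81610 − 202 = 81408.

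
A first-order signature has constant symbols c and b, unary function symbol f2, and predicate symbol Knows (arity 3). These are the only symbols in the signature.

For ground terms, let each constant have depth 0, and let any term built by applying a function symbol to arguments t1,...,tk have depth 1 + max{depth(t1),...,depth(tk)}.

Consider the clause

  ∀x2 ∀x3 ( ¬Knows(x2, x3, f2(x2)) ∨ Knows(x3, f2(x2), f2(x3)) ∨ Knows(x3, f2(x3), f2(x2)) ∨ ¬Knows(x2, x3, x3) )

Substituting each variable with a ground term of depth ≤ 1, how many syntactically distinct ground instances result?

Ground terms of depth ≤ 1:
  Let N_k = |{terms of depth ≤ k}|. Then N_0 = 2 and N_k = 2 + N_{k-1} for k ≥ 1 (one summand per function symbol, arity giving the exponent).
  N_0 = 2
  N_1 = 2 + 2 = 4
  Explicitly: c, b, f2(c), f2(b).
So there are 4 ground terms available for substitution.
The clause has 2 distinct variables (x2, x3), each appearing in the body. In the free term algebra distinct substitutions yield syntactically distinct ground instances.
Number of ground instances = 4^2 = 16.

16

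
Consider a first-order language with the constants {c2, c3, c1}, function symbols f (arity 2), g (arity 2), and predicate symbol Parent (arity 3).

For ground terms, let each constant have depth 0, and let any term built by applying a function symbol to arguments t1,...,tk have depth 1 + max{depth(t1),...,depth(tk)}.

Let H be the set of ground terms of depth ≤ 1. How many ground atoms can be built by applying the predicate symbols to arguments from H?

9261

First count ground terms of depth ≤ 1.
Count level by level. With function symbols f/2, g/2, the terms of depth ≤ k are the 3 constants together with each function applied to depth-≤(k−1) tuples, so N_k = 3 + N_{k-1}^2 + N_{k-1}^2.
N_0 = 3
N_1 = 3 + 3^2 + 3^2 = 21
So |H| = 21.
For each predicate symbol, the number of ground atoms is |H| raised to its arity; summing:
  Parent: 21^3 = 9261
Total ground atoms: 9261.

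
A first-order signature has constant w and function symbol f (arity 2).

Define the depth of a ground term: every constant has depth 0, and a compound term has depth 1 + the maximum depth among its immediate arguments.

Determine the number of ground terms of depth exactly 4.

Write N_k for the number of ground terms of depth ≤ k. A term of depth ≤ k is either a constant or a function symbol applied to arguments of depth ≤ k−1, so N_k = 1 + N_{k-1}^2.
N_0 = 1
N_1 = 1 + 1^2 = 2
N_2 = 1 + 2^2 = 5
N_3 = 1 + 5^2 = 26
N_4 = 1 + 26^2 = 677
Terms of depth exactly 4: N_4 − N_3 = 677 − 26 = 651.

651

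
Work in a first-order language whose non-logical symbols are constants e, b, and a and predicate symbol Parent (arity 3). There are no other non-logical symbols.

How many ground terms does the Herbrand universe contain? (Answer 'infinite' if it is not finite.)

3

There are no function symbols, so every ground term is one of the 3 constants.
The Herbrand universe is {e, b, a}, which is finite with 3 elements.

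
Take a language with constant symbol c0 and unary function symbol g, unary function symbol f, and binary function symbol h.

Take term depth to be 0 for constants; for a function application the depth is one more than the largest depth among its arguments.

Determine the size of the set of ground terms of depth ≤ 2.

25

Let N_k = |{terms of depth ≤ k}|. Then N_0 = 1 and N_k = 1 + N_{k-1} + N_{k-1} + N_{k-1}^2 for k ≥ 1 (one summand per function symbol, arity giving the exponent).
N_0 = 1
N_1 = 1 + 1 + 1 + 1^2 = 4
N_2 = 1 + 4 + 4 + 4^2 = 25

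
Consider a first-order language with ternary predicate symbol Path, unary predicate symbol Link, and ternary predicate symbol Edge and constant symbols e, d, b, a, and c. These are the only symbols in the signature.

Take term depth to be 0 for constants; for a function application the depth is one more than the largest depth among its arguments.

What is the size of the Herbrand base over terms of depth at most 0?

First count ground terms of depth ≤ 0.
With no function symbols every ground term is a constant, so there are exactly 5 ground terms at every depth bound.
N_0 = 5
So |H| = 5.
Ground atoms are formed by filling each argument slot of a predicate with a term from H, so an r-ary predicate gives |H|^r atoms:
  Path: 5^3 = 125;  Link: 5;  Edge: 5^3 = 125
Total ground atoms: 125 + 5 + 125 = 255.

255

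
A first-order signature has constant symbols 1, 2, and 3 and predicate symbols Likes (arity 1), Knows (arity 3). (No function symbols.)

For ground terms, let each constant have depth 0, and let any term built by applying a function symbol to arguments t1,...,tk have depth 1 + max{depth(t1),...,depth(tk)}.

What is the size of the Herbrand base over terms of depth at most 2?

First count ground terms of depth ≤ 2.
With no function symbols every ground term is a constant, so there are exactly 3 ground terms at every depth bound.
N_0 = 3
N_1 = 3
N_2 = 3
Explicitly: 1, 2, 3.
So |H| = 3.
Ground atoms are formed by filling each argument slot of a predicate with a term from H, so an r-ary predicate gives |H|^r atoms:
  Likes: 3;  Knows: 3^3 = 27
Total ground atoms: 3 + 27 = 30.

30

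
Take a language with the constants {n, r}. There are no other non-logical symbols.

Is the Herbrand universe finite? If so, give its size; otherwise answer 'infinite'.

There are no function symbols, so every ground term is one of the 2 constants.
The Herbrand universe is {n, r}, which is finite with 2 elements.

2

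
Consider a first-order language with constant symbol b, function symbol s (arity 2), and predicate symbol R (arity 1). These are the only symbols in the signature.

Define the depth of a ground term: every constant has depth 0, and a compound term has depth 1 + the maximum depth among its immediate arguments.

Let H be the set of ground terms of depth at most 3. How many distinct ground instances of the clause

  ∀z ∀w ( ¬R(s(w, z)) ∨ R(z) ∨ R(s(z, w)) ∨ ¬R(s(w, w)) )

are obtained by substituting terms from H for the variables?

Ground terms of depth ≤ 3:
  Let N_k = |{terms of depth ≤ k}|. Then N_0 = 1 and N_k = 1 + N_{k-1}^2 for k ≥ 1 (one summand per function symbol, arity giving the exponent).
  N_0 = 1
  N_1 = 1 + 1^2 = 2
  N_2 = 1 + 2^2 = 5
  N_3 = 1 + 5^2 = 26
So there are 26 ground terms available for substitution.
The clause has 2 distinct variables (z, w), each appearing in the body. In the free term algebra distinct substitutions yield syntactically distinct ground instances.
Number of ground instances = 26^2 = 676.

676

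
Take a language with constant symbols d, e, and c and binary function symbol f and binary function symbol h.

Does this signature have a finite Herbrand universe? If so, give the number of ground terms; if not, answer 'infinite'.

The signature has at least one function symbol (f, arity 2) and at least one constant (d).
Iterating f gives infinitely many distinct ground terms: d, f(d, d), f(f(d, d), f(d, d)), ...
So the Herbrand universe is infinite.

infinite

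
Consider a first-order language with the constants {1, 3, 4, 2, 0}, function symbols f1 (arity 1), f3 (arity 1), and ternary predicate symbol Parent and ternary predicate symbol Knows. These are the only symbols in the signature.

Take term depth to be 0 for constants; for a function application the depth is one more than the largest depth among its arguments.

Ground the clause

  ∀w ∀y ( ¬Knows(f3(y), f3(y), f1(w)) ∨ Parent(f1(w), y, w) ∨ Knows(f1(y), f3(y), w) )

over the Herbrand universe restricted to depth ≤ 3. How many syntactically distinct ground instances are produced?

5625

Ground terms of depth ≤ 3:
  Write N_k for the number of ground terms of depth ≤ k. A term of depth ≤ k is either a constant or a function symbol applied to arguments of depth ≤ k−1, so N_k = 5 + N_{k-1} + N_{k-1}.
  N_0 = 5
  N_1 = 5 + 5 + 5 = 15
  N_2 = 5 + 15 + 15 = 35
  N_3 = 5 + 35 + 35 = 75
So there are 75 ground terms available for substitution.
The clause has 2 distinct variables (w, y), each appearing in the body. In the free term algebra distinct substitutions yield syntactically distinct ground instances.
Number of ground instances = 75^2 = 5625.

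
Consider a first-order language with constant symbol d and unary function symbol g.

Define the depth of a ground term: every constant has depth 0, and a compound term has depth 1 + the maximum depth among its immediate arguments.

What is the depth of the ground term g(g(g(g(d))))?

4

depth(g(d)) = 1 + depth(d) = 1 + 0 = 1
depth(g(g(d))) = 1 + depth(g(d)) = 1 + 1 = 2
depth(g(g(g(d)))) = 1 + depth(g(g(d))) = 1 + 2 = 3
depth(g(g(g(g(d))))) = 1 + depth(g(g(g(d)))) = 1 + 3 = 4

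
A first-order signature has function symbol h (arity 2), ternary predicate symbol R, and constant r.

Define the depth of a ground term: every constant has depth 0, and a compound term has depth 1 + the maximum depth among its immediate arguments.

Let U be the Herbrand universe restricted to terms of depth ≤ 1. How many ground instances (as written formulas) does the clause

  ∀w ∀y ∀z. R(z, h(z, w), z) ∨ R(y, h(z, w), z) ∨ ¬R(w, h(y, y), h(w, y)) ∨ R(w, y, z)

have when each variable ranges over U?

Ground terms of depth ≤ 1:
  Count level by level. With function symbols h/2, the terms of depth ≤ k are the 1 constant together with each function applied to depth-≤(k−1) tuples, so N_k = 1 + N_{k-1}^2.
  N_0 = 1
  N_1 = 1 + 1^2 = 2
  Explicitly: r, h(r, r).
So there are 2 ground terms available for substitution.
The body mentions every one of the 3 quantified variables; since ground terms form a free algebra, no two substitutions collapse to the same formula.
Number of ground instances = 2^3 = 8.

8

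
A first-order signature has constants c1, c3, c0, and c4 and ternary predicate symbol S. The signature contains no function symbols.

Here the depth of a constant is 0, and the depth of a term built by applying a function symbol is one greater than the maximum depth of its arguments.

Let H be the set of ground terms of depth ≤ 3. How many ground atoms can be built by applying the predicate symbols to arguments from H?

First count ground terms of depth ≤ 3.
With no function symbols every ground term is a constant, so there are exactly 4 ground terms at every depth bound.
N_0 = 4
N_1 = 4
N_2 = 4
N_3 = 4
Explicitly: c1, c3, c0, c4.
So |H| = 4.
A ground atom is a predicate applied to a tuple of terms from H, so the count is the sum over predicates of |H|^arity:
  S: 4^3 = 64
Total ground atoms: 64.

64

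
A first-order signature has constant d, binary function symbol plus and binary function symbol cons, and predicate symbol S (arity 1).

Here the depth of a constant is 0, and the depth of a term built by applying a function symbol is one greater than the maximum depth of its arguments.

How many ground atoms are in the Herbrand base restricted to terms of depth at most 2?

19

First count ground terms of depth ≤ 2.
Let N_k count ground terms of depth at most k. Each non-constant term of depth ≤ k is some function symbol applied to depth-≤(k−1) arguments, giving N_k = 1 + N_{k-1}^2 + N_{k-1}^2.
N_0 = 1
N_1 = 1 + 1^2 + 1^2 = 3
N_2 = 1 + 3^2 + 3^2 = 19
So |H| = 19.
Each predicate of arity r yields |H|^r ground atoms (one per choice of an r-tuple from H):
  S: 19
Total ground atoms: 19.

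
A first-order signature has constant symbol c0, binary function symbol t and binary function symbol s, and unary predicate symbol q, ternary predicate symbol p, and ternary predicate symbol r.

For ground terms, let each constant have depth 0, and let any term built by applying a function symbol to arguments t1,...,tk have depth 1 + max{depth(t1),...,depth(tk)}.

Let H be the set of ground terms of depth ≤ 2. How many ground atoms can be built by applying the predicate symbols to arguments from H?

13737

First count ground terms of depth ≤ 2.
Let N_k count ground terms of depth at most k. Each non-constant term of depth ≤ k is some function symbol applied to depth-≤(k−1) arguments, giving N_k = 1 + N_{k-1}^2 + N_{k-1}^2.
N_0 = 1
N_1 = 1 + 1^2 + 1^2 = 3
N_2 = 1 + 3^2 + 3^2 = 19
So |H| = 19.
Ground atoms are formed by filling each argument slot of a predicate with a term from H, so an r-ary predicate gives |H|^r atoms:
  q: 19;  p: 19^3 = 6859;  r: 19^3 = 6859
Total ground atoms: 19 + 6859 + 6859 = 13737.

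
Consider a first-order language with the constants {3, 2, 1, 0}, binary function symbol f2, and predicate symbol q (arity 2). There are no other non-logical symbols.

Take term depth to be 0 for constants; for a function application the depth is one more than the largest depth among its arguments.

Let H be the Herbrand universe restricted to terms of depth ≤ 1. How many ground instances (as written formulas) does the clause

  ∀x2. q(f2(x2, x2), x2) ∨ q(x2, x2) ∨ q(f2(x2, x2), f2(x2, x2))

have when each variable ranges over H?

20

Ground terms of depth ≤ 1:
  Let N_k = |{terms of depth ≤ k}|. Then N_0 = 4 and N_k = 4 + N_{k-1}^2 for k ≥ 1 (one summand per function symbol, arity giving the exponent).
  N_0 = 4
  N_1 = 4 + 4^2 = 20
So there are 20 ground terms available for substitution.
There is 1 variable to instantiate (x2),  occurring in at least one literal, so different choices give different ground instances.
Number of ground instances = 20.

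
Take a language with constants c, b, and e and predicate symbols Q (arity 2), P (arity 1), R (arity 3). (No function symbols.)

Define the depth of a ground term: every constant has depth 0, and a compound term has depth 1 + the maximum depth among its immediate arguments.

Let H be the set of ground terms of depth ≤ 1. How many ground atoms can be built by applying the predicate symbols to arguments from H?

First count ground terms of depth ≤ 1.
With no function symbols every ground term is a constant, so there are exactly 3 ground terms at every depth bound.
N_0 = 3
N_1 = 3
Explicitly: c, b, e.
So |H| = 3.
A ground atom is a predicate applied to a tuple of terms from H, so the count is the sum over predicates of |H|^arity:
  Q: 3^2 = 9;  P: 3;  R: 3^3 = 27
Total ground atoms: 9 + 3 + 27 = 39.

39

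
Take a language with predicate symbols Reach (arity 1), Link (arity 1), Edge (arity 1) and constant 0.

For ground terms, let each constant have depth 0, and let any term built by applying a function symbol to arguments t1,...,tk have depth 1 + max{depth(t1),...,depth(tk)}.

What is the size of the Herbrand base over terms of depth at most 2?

3

First count ground terms of depth ≤ 2.
With no function symbols every ground term is a constant, so there is exactly 1 ground term at every depth bound.
N_0 = 1
N_1 = 1
N_2 = 1
So |H| = 1.
A ground atom is a predicate applied to a tuple of terms from H, so the count is the sum over predicates of |H|^arity:
  Reach: 1;  Link: 1;  Edge: 1
Total ground atoms: 1 + 1 + 1 = 3.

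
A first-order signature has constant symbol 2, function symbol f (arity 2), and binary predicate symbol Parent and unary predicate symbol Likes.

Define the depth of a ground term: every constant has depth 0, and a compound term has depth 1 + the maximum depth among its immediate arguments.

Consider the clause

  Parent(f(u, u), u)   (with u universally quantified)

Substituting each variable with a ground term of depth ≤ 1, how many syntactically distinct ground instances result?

Ground terms of depth ≤ 1:
  Write N_k for the number of ground terms of depth ≤ k. A term of depth ≤ k is either a constant or a function symbol applied to arguments of depth ≤ k−1, so N_k = 1 + N_{k-1}^2.
  N_0 = 1
  N_1 = 1 + 1^2 = 2
So there are 2 ground terms available for substitution.
The variable u ranges independently over the available ground terms, and distinct assignments produce distinct instances.
Number of ground instances = 2.

2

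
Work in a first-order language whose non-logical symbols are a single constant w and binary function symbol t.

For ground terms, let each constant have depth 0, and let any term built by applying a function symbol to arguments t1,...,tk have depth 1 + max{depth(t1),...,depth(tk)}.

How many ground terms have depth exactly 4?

If N_k denotes the number of depth-≤k ground terms, the 1 constant gives N_0 = 1, and each function symbol of arity r contributes N_{k-1}^r new terms at level k: N_k = 1 + N_{k-1}^2.
N_0 = 1
N_1 = 1 + 1^2 = 2
N_2 = 1 + 2^2 = 5
N_3 = 1 + 5^2 = 26
N_4 = 1 + 26^2 = 677
Terms of depth exactly 4: N_4 − N_3 = 677 − 26 = 651.

651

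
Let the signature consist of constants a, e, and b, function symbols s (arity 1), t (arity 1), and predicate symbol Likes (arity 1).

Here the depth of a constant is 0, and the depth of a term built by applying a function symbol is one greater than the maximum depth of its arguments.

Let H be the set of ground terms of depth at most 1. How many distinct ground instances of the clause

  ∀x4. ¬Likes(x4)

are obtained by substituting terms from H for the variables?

9

Ground terms of depth ≤ 1:
  Count level by level. With function symbols s/1, t/1, the terms of depth ≤ k are the 3 constants together with each function applied to depth-≤(k−1) tuples, so N_k = 3 + N_{k-1} + N_{k-1}.
  N_0 = 3
  N_1 = 3 + 3 + 3 = 9
So there are 9 ground terms available for substitution.
The variable x4 ranges independently over the available ground terms, and distinct assignments produce distinct instances.
Number of ground instances = 9.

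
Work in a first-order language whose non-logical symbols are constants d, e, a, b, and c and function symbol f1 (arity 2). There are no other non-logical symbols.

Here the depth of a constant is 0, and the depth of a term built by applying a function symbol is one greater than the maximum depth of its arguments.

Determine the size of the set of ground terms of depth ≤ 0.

Let N_k count ground terms of depth at most k. Each non-constant term of depth ≤ k is some function symbol applied to depth-≤(k−1) arguments, giving N_k = 5 + N_{k-1}^2.
N_0 = 5

5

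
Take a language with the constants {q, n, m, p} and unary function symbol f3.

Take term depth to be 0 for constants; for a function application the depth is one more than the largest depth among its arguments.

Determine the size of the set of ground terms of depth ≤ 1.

8

Write N_k for the number of ground terms of depth ≤ k. A term of depth ≤ k is either a constant or a function symbol applied to arguments of depth ≤ k−1, so N_k = 4 + N_{k-1}.
N_0 = 4
N_1 = 4 + 4 = 8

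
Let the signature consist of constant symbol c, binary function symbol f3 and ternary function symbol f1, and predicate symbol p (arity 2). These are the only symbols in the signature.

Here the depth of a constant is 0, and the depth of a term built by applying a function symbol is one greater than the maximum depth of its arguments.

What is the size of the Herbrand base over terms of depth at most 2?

1369

First count ground terms of depth ≤ 2.
Count level by level. With function symbols f3/2, f1/3, the terms of depth ≤ k are the 1 constant together with each function applied to depth-≤(k−1) tuples, so N_k = 1 + N_{k-1}^2 + N_{k-1}^3.
N_0 = 1
N_1 = 1 + 1^2 + 1^3 = 3
N_2 = 1 + 3^2 + 3^3 = 37
So |H| = 37.
Each predicate of arity r yields |H|^r ground atoms (one per choice of an r-tuple from H):
  p: 37^2 = 1369
Total ground atoms: 1369.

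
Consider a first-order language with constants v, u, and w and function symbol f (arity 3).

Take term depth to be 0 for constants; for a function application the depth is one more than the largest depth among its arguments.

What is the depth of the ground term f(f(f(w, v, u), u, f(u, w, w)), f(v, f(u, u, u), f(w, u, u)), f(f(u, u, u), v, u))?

depth(f(w, v, u)) = 1 + max(0, 0, 0) = 1
depth(f(u, w, w)) = 1 + max(0, 0, 0) = 1
depth(f(f(w, v, u), u, f(u, w, w))) = 1 + max(1, 0, 1) = 2
depth(f(u, u, u)) = 1 + max(0, 0, 0) = 1
depth(f(w, u, u)) = 1 + max(0, 0, 0) = 1
depth(f(v, f(u, u, u), f(w, u, u))) = 1 + max(0, 1, 1) = 2
depth(f(f(u, u, u), v, u)) = 1 + max(1, 0, 0) = 2
depth(f(f(f(w, v, u), u, f(u, w, w)), f(v, f(u, u, u), f(w, u, u)), f(f(u, u, u), v, u))) = 1 + max(2, 2, 2) = 3

3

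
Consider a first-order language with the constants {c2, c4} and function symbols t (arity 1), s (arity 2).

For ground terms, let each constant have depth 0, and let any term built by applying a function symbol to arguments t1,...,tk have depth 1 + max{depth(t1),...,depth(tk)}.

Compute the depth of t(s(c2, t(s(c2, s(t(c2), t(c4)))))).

6

depth(t(c2)) = 1 + depth(c2) = 1 + 0 = 1
depth(t(c4)) = 1 + depth(c4) = 1 + 0 = 1
depth(s(t(c2), t(c4))) = 1 + max(1, 1) = 2
depth(s(c2, s(t(c2), t(c4)))) = 1 + max(0, 2) = 3
depth(t(s(c2, s(t(c2), t(c4))))) = 1 + depth(s(c2, s(t(c2), t(c4)))) = 1 + 3 = 4
depth(s(c2, t(s(c2, s(t(c2), t(c4)))))) = 1 + max(0, 4) = 5
depth(t(s(c2, t(s(c2, s(t(c2), t(c4))))))) = 1 + depth(s(c2, t(s(c2, s(t(c2), t(c4)))))) = 1 + 5 = 6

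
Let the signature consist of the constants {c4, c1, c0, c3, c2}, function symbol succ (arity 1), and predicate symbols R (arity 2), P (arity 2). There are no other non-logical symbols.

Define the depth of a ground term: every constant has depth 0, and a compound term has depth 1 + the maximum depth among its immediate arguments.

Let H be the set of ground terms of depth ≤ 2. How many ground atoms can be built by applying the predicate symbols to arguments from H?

First count ground terms of depth ≤ 2.
Let N_k count ground terms of depth at most k. Each non-constant term of depth ≤ k is some function symbol applied to depth-≤(k−1) arguments, giving N_k = 5 + N_{k-1}.
N_0 = 5
N_1 = 5 + 5 = 10
N_2 = 5 + 10 = 15
So |H| = 15.
Ground atoms are formed by filling each argument slot of a predicate with a term from H, so an r-ary predicate gives |H|^r atoms:
  R: 15^2 = 225;  P: 15^2 = 225
Total ground atoms: 225 + 225 = 450.

450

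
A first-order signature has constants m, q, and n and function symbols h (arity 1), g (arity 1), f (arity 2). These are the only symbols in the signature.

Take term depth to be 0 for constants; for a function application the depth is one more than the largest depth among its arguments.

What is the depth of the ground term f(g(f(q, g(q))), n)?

4

depth(g(q)) = 1 + depth(q) = 1 + 0 = 1
depth(f(q, g(q))) = 1 + max(0, 1) = 2
depth(g(f(q, g(q)))) = 1 + depth(f(q, g(q))) = 1 + 2 = 3
depth(f(g(f(q, g(q))), n)) = 1 + max(3, 0) = 4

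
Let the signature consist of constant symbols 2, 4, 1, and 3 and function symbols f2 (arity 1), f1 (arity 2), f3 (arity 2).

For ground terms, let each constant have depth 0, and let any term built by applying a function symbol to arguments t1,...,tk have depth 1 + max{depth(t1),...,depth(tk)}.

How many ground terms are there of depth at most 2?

3244

Count level by level. With function symbols f2/1, f1/2, f3/2, the terms of depth ≤ k are the 4 constants together with each function applied to depth-≤(k−1) tuples, so N_k = 4 + N_{k-1} + N_{k-1}^2 + N_{k-1}^2.
N_0 = 4
N_1 = 4 + 4 + 4^2 + 4^2 = 40
N_2 = 4 + 40 + 40^2 + 40^2 = 3244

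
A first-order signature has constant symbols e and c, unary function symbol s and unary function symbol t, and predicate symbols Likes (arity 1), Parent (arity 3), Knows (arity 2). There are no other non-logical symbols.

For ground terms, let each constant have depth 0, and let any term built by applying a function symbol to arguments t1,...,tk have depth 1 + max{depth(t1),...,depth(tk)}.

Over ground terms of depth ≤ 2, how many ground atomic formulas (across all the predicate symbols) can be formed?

First count ground terms of depth ≤ 2.
Count level by level. With function symbols s/1, t/1, the terms of depth ≤ k are the 2 constants together with each function applied to depth-≤(k−1) tuples, so N_k = 2 + N_{k-1} + N_{k-1}.
N_0 = 2
N_1 = 2 + 2 + 2 = 6
N_2 = 2 + 6 + 6 = 14
So |H| = 14.
For each predicate symbol, the number of ground atoms is |H| raised to its arity; summing:
  Likes: 14;  Parent: 14^3 = 2744;  Knows: 14^2 = 196
Total ground atoms: 14 + 2744 + 196 = 2954.

2954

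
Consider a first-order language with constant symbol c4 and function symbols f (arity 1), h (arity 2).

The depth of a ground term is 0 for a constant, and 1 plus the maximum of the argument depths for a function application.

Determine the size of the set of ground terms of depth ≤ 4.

33673

Let N_k count ground terms of depth at most k. Each non-constant term of depth ≤ k is some function symbol applied to depth-≤(k−1) arguments, giving N_k = 1 + N_{k-1} + N_{k-1}^2.
N_0 = 1
N_1 = 1 + 1 + 1^2 = 3
N_2 = 1 + 3 + 3^2 = 13
N_3 = 1 + 13 + 13^2 = 183
N_4 = 1 + 183 + 183^2 = 33673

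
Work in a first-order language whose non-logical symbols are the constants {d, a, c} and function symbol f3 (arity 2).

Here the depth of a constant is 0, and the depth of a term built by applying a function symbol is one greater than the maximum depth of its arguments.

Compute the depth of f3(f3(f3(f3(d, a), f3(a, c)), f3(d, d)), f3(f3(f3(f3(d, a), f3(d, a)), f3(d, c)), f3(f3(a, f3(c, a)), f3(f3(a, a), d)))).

depth(f3(d, a)) = 1 + max(0, 0) = 1
depth(f3(a, c)) = 1 + max(0, 0) = 1
depth(f3(f3(d, a), f3(a, c))) = 1 + max(1, 1) = 2
depth(f3(d, d)) = 1 + max(0, 0) = 1
depth(f3(f3(f3(d, a), f3(a, c)), f3(d, d))) = 1 + max(2, 1) = 3
depth(f3(f3(d, a), f3(d, a))) = 1 + max(1, 1) = 2
depth(f3(d, c)) = 1 + max(0, 0) = 1
depth(f3(f3(f3(d, a), f3(d, a)), f3(d, c))) = 1 + max(2, 1) = 3
depth(f3(c, a)) = 1 + max(0, 0) = 1
depth(f3(a, f3(c, a))) = 1 + max(0, 1) = 2
depth(f3(a, a)) = 1 + max(0, 0) = 1
depth(f3(f3(a, a), d)) = 1 + max(1, 0) = 2
depth(f3(f3(a, f3(c, a)), f3(f3(a, a), d))) = 1 + max(2, 2) = 3
depth(f3(f3(f3(f3(d, a), f3(d, a)), f3(d, c)), f3(f3(a, f3(c, a)), f3(f3(a, a), d)))) = 1 + max(3, 3) = 4
depth(f3(f3(f3(f3(d, a), f3(a, c)), f3(d, d)), f3(f3(f3(f3(d, a), f3(d, a)), f3(d, c)), f3(f3(a, f3(c, a)), f3(f3(a, a), d))))) = 1 + max(3, 4) = 5

5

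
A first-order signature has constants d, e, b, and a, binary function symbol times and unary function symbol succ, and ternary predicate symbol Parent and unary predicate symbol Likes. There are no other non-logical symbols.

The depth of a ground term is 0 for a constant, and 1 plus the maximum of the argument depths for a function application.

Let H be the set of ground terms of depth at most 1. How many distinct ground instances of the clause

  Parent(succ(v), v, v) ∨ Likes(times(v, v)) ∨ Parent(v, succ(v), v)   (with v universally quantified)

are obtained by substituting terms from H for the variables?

24

Ground terms of depth ≤ 1:
  Count level by level. With function symbols times/2, succ/1, the terms of depth ≤ k are the 4 constants together with each function applied to depth-≤(k−1) tuples, so N_k = 4 + N_{k-1}^2 + N_{k-1}.
  N_0 = 4
  N_1 = 4 + 4^2 + 4 = 24
So there are 24 ground terms available for substitution.
The variable v ranges independently over the available ground terms, and distinct assignments produce distinct instances.
Number of ground instances = 24.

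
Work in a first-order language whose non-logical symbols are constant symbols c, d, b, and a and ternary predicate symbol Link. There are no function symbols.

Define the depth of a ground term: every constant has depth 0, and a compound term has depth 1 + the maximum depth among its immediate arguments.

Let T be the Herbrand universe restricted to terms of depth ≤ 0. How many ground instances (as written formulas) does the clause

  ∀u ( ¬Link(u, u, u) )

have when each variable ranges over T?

4

Ground terms of depth ≤ 0:
  With no function symbols every ground term is a constant, so there are exactly 4 ground terms at every depth bound.
  N_0 = 4
So there are 4 ground terms available for substitution.
The clause has 1 distinct variable (u), which appears in the body. In the free term algebra distinct substitutions yield syntactically distinct ground instances.
Number of ground instances = 4.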